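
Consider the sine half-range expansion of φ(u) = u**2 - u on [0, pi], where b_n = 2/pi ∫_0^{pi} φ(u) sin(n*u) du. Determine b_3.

2*(-9*pi - 4 + 9*pi**2)/(27*pi)

b_3 = 2/pi ∫_0^{pi} (u**2 - u) sin(3*u) du.
Integrating by parts twice (tabular method), an antiderivative of (u**2 - u) sin(3*u) is -u**2*cos(3*u)/3 + 2*u*sin(3*u)/9 + u*cos(3*u)/3 - sin(3*u)/9 + 2*cos(3*u)/27; evaluating from 0 to pi: ∫_{0}^{pi} (u**2 - u) sin(3*u) du = (-pi/3 - 2/27 + pi**2/3) - (2/27) = -pi/3 - 4/27 + pi**2/3.
Hence b_3 = (2/pi)·(-pi/3 - 4/27 + pi**2/3) = 2*(-9*pi - 4 + 9*pi**2)/(27*pi).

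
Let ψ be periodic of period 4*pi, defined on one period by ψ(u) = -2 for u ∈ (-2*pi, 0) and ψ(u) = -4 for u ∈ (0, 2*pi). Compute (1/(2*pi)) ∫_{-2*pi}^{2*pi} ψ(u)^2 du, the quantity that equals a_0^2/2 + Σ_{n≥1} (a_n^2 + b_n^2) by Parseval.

(1/(2*pi)) ∫_{-2*pi}^{2*pi} ψ(u)^2 du = (1/(2*pi)) · (40*pi) = 20.

20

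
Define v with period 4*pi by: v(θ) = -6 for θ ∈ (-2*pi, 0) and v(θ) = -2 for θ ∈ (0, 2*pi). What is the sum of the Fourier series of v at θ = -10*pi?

θ = -10*pi differs from θ = -2*pi by -2 full period(s), and the series is 4*pi-periodic.
At θ = -2*pi the one-sided limits are v(-2*pi^-) = -2 and v(-2*pi^+) = -6.
By Dirichlet's theorem the series converges to their average, [(-2) + (-6)]/2 = -4.

-4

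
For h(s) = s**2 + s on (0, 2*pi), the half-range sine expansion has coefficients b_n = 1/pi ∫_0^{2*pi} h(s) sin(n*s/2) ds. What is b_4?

b_4 = 1/pi ∫_0^{2*pi} (s**2 + s) sin(2*s) ds.
Integrating by parts twice (tabular method), an antiderivative of (s**2 + s) sin(2*s) is -s**2*cos(2*s)/2 + s*sin(2*s)/2 - s*cos(2*s)/2 + sin(2*s)/4 + cos(2*s)/4; evaluating from 0 to 2*pi: ∫_{0}^{2*pi} (s**2 + s) sin(2*s) ds = (-2*pi**2 - pi + 1/4) - (1/4) = -pi*(1 + 2*pi).
Hence b_4 = (1/pi)·(-pi*(1 + 2*pi)) = -2*pi - 1.

-2*pi - 1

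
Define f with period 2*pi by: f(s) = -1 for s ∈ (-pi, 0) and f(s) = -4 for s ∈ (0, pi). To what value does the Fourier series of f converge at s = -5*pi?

-5/2

s = -5*pi differs from s = -pi by -2 full period(s), and the series is 2*pi-periodic.
At s = -pi the one-sided limits are f(-pi^-) = -4 and f(-pi^+) = -1.
By Dirichlet's theorem the series converges to their average, [(-4) + (-1)]/2 = -5/2.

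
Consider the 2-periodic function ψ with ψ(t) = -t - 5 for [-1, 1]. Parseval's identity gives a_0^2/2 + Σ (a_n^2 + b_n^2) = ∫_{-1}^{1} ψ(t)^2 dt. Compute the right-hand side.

152/3

∫_{-1}^{1} ψ(t)^2 dt = 152/3.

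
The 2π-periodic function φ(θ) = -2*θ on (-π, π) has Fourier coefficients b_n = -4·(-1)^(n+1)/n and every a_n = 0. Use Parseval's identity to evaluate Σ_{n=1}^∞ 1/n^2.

Parseval: Σ b_n^2 = (1/π) ∫_{-π}^{π} φ(θ)^2 dθ = 8*pi**2/3.
Σ b_n^2 = Σ 16/n^2, so Σ 1/n^2 = (8*pi**2/3)/16 = pi**2/6.

pi**2/6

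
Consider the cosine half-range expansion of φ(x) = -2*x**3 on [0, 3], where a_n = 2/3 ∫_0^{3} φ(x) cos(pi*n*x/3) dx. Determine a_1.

a_1 = 2/3 ∫_0^{3} (-2*x**3) cos(pi*x/3) dx.
Integrating by parts three times (tabular method), an antiderivative of (-2*x**3) cos(pi*x/3) is -6*x**3*sin(pi*x/3)/pi - 54*x**2*cos(pi*x/3)/pi**2 + 324*x*sin(pi*x/3)/pi**3 + 972*cos(pi*x/3)/pi**4; evaluating from 0 to 3: ∫_{0}^{3} (-2*x**3) cos(pi*x/3) dx = (486*(-2 + pi**2)/pi**4) - (972/pi**4) = 486*(-4 + pi**2)/pi**4.
Hence a_1 = (2/3)·(486*(-4 + pi**2)/pi**4) = 324*(-4 + pi**2)/pi**4.

324*(-4 + pi**2)/pi**4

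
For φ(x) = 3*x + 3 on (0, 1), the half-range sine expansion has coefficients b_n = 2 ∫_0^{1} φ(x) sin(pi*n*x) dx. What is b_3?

b_3 = 2 ∫_0^{1} (3*x + 3) sin(3*pi*x) dx.
Integrating by parts (boundary term plus one more integral), an antiderivative of (3*x + 3) sin(3*pi*x) is -x*cos(3*pi*x)/pi + sin(3*pi*x)/(3*pi**2) - cos(3*pi*x)/pi; evaluating from 0 to 1: ∫_{0}^{1} (3*x + 3) sin(3*pi*x) dx = (2/pi) - (-1/pi) = 3/pi.
Hence b_3 = 2·(3/pi) = 6/pi.

6/pi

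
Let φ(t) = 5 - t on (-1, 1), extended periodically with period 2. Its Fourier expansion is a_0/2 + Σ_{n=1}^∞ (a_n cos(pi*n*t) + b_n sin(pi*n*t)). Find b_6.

b_6 = ∫_{-1}^{1} φ(t) sin(6*pi*t) dt.
Integrating by parts (boundary term plus one more integral), an antiderivative of (5 - t) sin(6*pi*t) is t*cos(6*pi*t)/(6*pi) - sin(6*pi*t)/(36*pi**2) - 5*cos(6*pi*t)/(6*pi); evaluating from -1 to 1: ∫_{-1}^{1} (5 - t) sin(6*pi*t) dt = (-2/(3*pi)) - (-1/pi) = 1/(3*pi).
Hence b_6 = 1/(3*pi).

1/(3*pi)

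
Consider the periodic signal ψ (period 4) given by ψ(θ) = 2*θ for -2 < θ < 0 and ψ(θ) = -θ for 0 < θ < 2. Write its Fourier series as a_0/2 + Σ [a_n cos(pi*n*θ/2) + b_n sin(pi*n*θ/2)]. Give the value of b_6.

b_6 = 1/2 ∫_{-2}^{2} ψ(θ) sin(3*pi*θ) dθ.
Split the integral at the breakpoints.
Integrating by parts (boundary term plus one more integral), an antiderivative of (2*θ) sin(3*pi*θ) is -2*θ*cos(3*pi*θ)/(3*pi) + 2*sin(3*pi*θ)/(9*pi**2); evaluating from -2 to 0: ∫_{-2}^{0} (2*θ) sin(3*pi*θ) dθ = (0) - (4/(3*pi)) = -4/(3*pi).
Integrating by parts (boundary term plus one more integral), an antiderivative of (-θ) sin(3*pi*θ) is θ*cos(3*pi*θ)/(3*pi) - sin(3*pi*θ)/(9*pi**2); evaluating from 0 to 2: ∫_{0}^{2} (-θ) sin(3*pi*θ) dθ = (2/(3*pi)) - (0) = 2/(3*pi).
Summing the pieces and multiplying by (1/2) gives b_6 = -1/(3*pi).

-1/(3*pi)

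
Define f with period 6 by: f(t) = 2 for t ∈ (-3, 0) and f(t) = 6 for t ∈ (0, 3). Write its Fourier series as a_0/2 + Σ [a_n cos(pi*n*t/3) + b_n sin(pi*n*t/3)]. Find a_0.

8

a_0 = 1/3 ∫_{-3}^{3} f(t) dt = 1/3 · (24) = 8.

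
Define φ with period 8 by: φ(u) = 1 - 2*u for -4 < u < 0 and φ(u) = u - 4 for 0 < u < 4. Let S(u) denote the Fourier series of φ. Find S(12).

9/2

u = 12 differs from u = 4 by 1 full period(s), and the series is 8-periodic.
At u = 4 the one-sided limits are φ(4^-) = 0 and φ(4^+) = 9.
By Dirichlet's theorem the series converges to their average, [(0) + (9)]/2 = 9/2.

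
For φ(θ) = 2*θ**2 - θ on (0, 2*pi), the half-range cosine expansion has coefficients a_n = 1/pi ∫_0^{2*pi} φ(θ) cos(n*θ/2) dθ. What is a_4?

a_4 = 1/pi ∫_0^{2*pi} (2*θ**2 - θ) cos(2*θ) dθ.
Integrating by parts twice (tabular method), an antiderivative of (2*θ**2 - θ) cos(2*θ) is θ**2*sin(2*θ) - θ*sin(2*θ)/2 + θ*cos(2*θ) - sin(2*θ)/2 - cos(2*θ)/4; evaluating from 0 to 2*pi: ∫_{0}^{2*pi} (2*θ**2 - θ) cos(2*θ) dθ = (-1/4 + 2*pi) - (-1/4) = 2*pi.
Hence a_4 = (1/pi)·(2*pi) = 2.

2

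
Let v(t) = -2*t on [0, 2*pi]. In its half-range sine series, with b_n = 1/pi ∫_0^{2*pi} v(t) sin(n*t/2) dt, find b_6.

4/3

b_6 = 1/pi ∫_0^{2*pi} (-2*t) sin(3*t) dt.
Integrating by parts (boundary term plus one more integral), an antiderivative of (-2*t) sin(3*t) is 2*t*cos(3*t)/3 - 2*sin(3*t)/9; evaluating from 0 to 2*pi: ∫_{0}^{2*pi} (-2*t) sin(3*t) dt = (4*pi/3) - (0) = 4*pi/3.
Hence b_6 = (1/pi)·(4*pi/3) = 4/3.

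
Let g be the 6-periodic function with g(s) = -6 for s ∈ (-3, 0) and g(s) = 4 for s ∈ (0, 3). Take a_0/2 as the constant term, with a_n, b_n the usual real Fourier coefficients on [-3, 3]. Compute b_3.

20/(3*pi)

b_3 = 1/3 ∫_{-3}^{3} g(s) sin(pi*s) ds.
Split the integral at the breakpoints.
Directly, an antiderivative of (-6) sin(pi*s) is 6*cos(pi*s)/pi; evaluating from -3 to 0: ∫_{-3}^{0} (-6) sin(pi*s) ds = (6/pi) - (-6/pi) = 12/pi.
Directly, an antiderivative of (4) sin(pi*s) is -4*cos(pi*s)/pi; evaluating from 0 to 3: ∫_{0}^{3} (4) sin(pi*s) ds = (4/pi) - (-4/pi) = 8/pi.
Summing the pieces and multiplying by (1/3) gives b_3 = 20/(3*pi).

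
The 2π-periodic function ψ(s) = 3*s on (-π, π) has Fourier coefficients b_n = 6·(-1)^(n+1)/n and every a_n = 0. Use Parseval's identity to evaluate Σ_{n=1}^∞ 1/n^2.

Parseval: Σ b_n^2 = (1/π) ∫_{-π}^{π} ψ(s)^2 ds = 6*pi**2.
Σ b_n^2 = Σ 36/n^2, so Σ 1/n^2 = (6*pi**2)/36 = pi**2/6.

pi**2/6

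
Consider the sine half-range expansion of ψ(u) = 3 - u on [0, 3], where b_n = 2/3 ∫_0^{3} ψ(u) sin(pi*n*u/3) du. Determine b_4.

b_4 = 2/3 ∫_0^{3} (3 - u) sin(4*pi*u/3) du.
Integrating by parts (boundary term plus one more integral), an antiderivative of (3 - u) sin(4*pi*u/3) is 3*u*cos(4*pi*u/3)/(4*pi) - 9*sin(4*pi*u/3)/(16*pi**2) - 9*cos(4*pi*u/3)/(4*pi); evaluating from 0 to 3: ∫_{0}^{3} (3 - u) sin(4*pi*u/3) du = (0) - (-9/(4*pi)) = 9/(4*pi).
Hence b_4 = (2/3)·(9/(4*pi)) = 3/(2*pi).

3/(2*pi)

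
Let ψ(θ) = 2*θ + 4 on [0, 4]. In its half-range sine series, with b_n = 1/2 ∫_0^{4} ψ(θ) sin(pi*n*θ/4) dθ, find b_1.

32/pi

b_1 = 1/2 ∫_0^{4} (2*θ + 4) sin(pi*θ/4) dθ.
Integrating by parts (boundary term plus one more integral), an antiderivative of (2*θ + 4) sin(pi*θ/4) is -8*θ*cos(pi*θ/4)/pi + 32*sin(pi*θ/4)/pi**2 - 16*cos(pi*θ/4)/pi; evaluating from 0 to 4: ∫_{0}^{4} (2*θ + 4) sin(pi*θ/4) dθ = (48/pi) - (-16/pi) = 64/pi.
Hence b_1 = (1/2)·(64/pi) = 32/pi.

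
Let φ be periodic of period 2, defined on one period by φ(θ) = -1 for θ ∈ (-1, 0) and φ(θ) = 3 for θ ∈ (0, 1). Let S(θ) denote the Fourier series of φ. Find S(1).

1

At θ = 1 the one-sided limits are φ(1^-) = 3 and φ(1^+) = -1.
By Dirichlet's theorem the series converges to their average, [(3) + (-1)]/2 = 1.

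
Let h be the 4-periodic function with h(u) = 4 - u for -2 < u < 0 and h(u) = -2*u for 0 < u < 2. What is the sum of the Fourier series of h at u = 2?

1

At u = 2 the one-sided limits are h(2^-) = -4 and h(2^+) = 6.
By Dirichlet's theorem the series converges to their average, [(-4) + (6)]/2 = 1.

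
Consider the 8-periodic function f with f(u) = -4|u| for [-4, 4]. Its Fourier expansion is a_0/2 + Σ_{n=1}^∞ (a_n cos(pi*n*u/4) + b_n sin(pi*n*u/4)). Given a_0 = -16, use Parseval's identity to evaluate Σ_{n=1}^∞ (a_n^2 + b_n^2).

Parseval: a_0^2/2 + Σ_{n≥1} (a_n^2+b_n^2) = 1/4 ∫_{-4}^{4} f(u)^2 du = 512/3.
Subtract a_0^2/2 = 128: Σ (a_n^2+b_n^2) = 128/3.

128/3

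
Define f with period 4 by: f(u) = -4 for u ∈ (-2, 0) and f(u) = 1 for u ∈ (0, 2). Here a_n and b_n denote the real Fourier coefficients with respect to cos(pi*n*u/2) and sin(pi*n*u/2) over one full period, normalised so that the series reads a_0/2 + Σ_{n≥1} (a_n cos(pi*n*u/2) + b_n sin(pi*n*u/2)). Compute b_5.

b_5 = 1/2 ∫_{-2}^{2} f(u) sin(5*pi*u/2) du.
Split the integral at the breakpoints.
Directly, an antiderivative of (-4) sin(5*pi*u/2) is 8*cos(5*pi*u/2)/(5*pi); evaluating from -2 to 0: ∫_{-2}^{0} (-4) sin(5*pi*u/2) du = (8/(5*pi)) - (-8/(5*pi)) = 16/(5*pi).
Directly, an antiderivative of (1) sin(5*pi*u/2) is -2*cos(5*pi*u/2)/(5*pi); evaluating from 0 to 2: ∫_{0}^{2} (1) sin(5*pi*u/2) du = (2/(5*pi)) - (-2/(5*pi)) = 4/(5*pi).
Summing the pieces and multiplying by (1/2) gives b_5 = 2/pi.

2/pi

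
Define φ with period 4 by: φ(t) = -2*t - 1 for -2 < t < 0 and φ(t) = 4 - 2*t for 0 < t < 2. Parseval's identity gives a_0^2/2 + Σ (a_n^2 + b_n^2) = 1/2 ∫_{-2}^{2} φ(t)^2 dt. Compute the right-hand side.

1/2 ∫_{-2}^{2} φ(t)^2 dt = 1/2 · (46/3) = 23/3.

23/3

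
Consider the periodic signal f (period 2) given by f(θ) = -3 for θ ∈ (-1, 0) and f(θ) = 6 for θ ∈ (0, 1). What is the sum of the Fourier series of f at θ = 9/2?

6

θ = 9/2 differs from θ = 1/2 by 2 full period(s), and the series is 2-periodic.
f is continuous at θ = 1/2 with value 6, so the series converges to 6 there.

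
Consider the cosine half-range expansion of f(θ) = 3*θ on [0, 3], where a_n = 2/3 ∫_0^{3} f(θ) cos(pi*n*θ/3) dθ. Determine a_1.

a_1 = 2/3 ∫_0^{3} (3*θ) cos(pi*θ/3) dθ.
Integrating by parts (boundary term plus one more integral), an antiderivative of (3*θ) cos(pi*θ/3) is 9*θ*sin(pi*θ/3)/pi + 27*cos(pi*θ/3)/pi**2; evaluating from 0 to 3: ∫_{0}^{3} (3*θ) cos(pi*θ/3) dθ = (-27/pi**2) - (27/pi**2) = -54/pi**2.
Hence a_1 = (2/3)·(-54/pi**2) = -36/pi**2.

-36/pi**2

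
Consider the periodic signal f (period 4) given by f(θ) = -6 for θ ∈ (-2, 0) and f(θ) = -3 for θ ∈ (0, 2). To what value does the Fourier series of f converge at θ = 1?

f is continuous at θ = 1 with value -3, so the series converges to -3 there.

-3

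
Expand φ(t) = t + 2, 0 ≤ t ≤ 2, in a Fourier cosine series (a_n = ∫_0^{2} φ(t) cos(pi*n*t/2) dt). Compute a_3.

a_3 = ∫_0^{2} (t + 2) cos(3*pi*t/2) dt.
Integrating by parts (boundary term plus one more integral), an antiderivative of (t + 2) cos(3*pi*t/2) is 2*t*sin(3*pi*t/2)/(3*pi) + 4*sin(3*pi*t/2)/(3*pi) + 4*cos(3*pi*t/2)/(9*pi**2); evaluating from 0 to 2: ∫_{0}^{2} (t + 2) cos(3*pi*t/2) dt = (-4/(9*pi**2)) - (4/(9*pi**2)) = -8/(9*pi**2).
Hence a_3 = -8/(9*pi**2).

-8/(9*pi**2)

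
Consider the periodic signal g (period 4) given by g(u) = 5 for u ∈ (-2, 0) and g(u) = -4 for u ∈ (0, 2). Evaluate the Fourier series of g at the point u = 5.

u = 5 differs from u = 1 by 1 full period(s), and the series is 4-periodic.
g is continuous at u = 1 with value -4, so the series converges to -4 there.

-4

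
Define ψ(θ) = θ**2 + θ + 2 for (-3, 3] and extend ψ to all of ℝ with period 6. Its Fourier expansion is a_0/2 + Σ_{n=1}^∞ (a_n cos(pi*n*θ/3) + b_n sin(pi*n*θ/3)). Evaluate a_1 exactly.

a_1 = 1/3 ∫_{-3}^{3} ψ(θ) cos(pi*θ/3) dθ.
Integrating by parts twice (tabular method), an antiderivative of (θ**2 + θ + 2) cos(pi*θ/3) is 3*θ**2*sin(pi*θ/3)/pi + 3*θ*sin(pi*θ/3)/pi + 18*θ*cos(pi*θ/3)/pi**2 - 54*sin(pi*θ/3)/pi**3 + 6*sin(pi*θ/3)/pi + 9*cos(pi*θ/3)/pi**2; evaluating from -3 to 3: ∫_{-3}^{3} (θ**2 + θ + 2) cos(pi*θ/3) dθ = (-63/pi**2) - (45/pi**2) = -108/pi**2.
Hence a_1 = (1/3)·(-108/pi**2) = -36/pi**2.

-36/pi**2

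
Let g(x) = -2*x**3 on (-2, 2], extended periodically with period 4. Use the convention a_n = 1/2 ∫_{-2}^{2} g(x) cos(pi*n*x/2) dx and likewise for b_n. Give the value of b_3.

32*(2 - 3*pi**2)/(9*pi**3)

b_3 = 1/2 ∫_{-2}^{2} g(x) sin(3*pi*x/2) dx.
g is odd and sin(3*pi*x/2) is odd, so the integrand is even and b_3 = ∫_0^{2} g(x) sin(3*pi*x/2) dx.
Integrating by parts three times (tabular method), an antiderivative of (-2*x**3) sin(3*pi*x/2) is 4*x**3*cos(3*pi*x/2)/(3*pi) - 8*x**2*sin(3*pi*x/2)/(3*pi**2) - 32*x*cos(3*pi*x/2)/(9*pi**3) + 64*sin(3*pi*x/2)/(27*pi**4); evaluating from 0 to 2: ∫_{0}^{2} (-2*x**3) sin(3*pi*x/2) dx = (32*(2 - 3*pi**2)/(9*pi**3)) - (0) = 32*(2 - 3*pi**2)/(9*pi**3).
Hence b_3 = 32*(2 - 3*pi**2)/(9*pi**3).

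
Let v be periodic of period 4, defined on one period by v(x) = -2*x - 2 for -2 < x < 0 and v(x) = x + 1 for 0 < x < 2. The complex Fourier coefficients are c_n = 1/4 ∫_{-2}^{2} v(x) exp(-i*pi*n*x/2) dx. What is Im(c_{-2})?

1/(2*pi)

Since v is real-valued, Im(c_{-2}) = -1/4 ∫_{-2}^{2} v(x) sin(-pi*x) dx = b_{2}/2.
Split the integral at the breakpoints.
Integrating by parts (boundary term plus one more integral), an antiderivative of (-2*x - 2) sin(-pi*x) is -2*x*cos(pi*x)/pi + 2*sin(pi*x)/pi**2 - 2*cos(pi*x)/pi; evaluating from -2 to 0: ∫_{-2}^{0} (-2*x - 2) sin(-pi*x) dx = (-2/pi) - (2/pi) = -4/pi.
Integrating by parts (boundary term plus one more integral), an antiderivative of (x + 1) sin(-pi*x) is x*cos(pi*x)/pi - sin(pi*x)/pi**2 + cos(pi*x)/pi; evaluating from 0 to 2: ∫_{0}^{2} (x + 1) sin(-pi*x) dx = (3/pi) - (1/pi) = 2/pi.
So ∫_{-2}^{2} v(x) sin(-pi*x) dx = -2/pi.
Hence Im(c_{-2}) = (-1/4)·(-2/pi) = 1/(2*pi).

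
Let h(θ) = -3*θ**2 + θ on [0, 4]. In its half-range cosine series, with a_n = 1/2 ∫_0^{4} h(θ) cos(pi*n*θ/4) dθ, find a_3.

176/(9*pi**2)

a_3 = 1/2 ∫_0^{4} (-3*θ**2 + θ) cos(3*pi*θ/4) dθ.
Integrating by parts twice (tabular method), an antiderivative of (-3*θ**2 + θ) cos(3*pi*θ/4) is -4*θ**2*sin(3*pi*θ/4)/pi + 4*θ*sin(3*pi*θ/4)/(3*pi) - 32*θ*cos(3*pi*θ/4)/(3*pi**2) + 128*sin(3*pi*θ/4)/(9*pi**3) + 16*cos(3*pi*θ/4)/(9*pi**2); evaluating from 0 to 4: ∫_{0}^{4} (-3*θ**2 + θ) cos(3*pi*θ/4) dθ = (368/(9*pi**2)) - (16/(9*pi**2)) = 352/(9*pi**2).
Hence a_3 = (1/2)·(352/(9*pi**2)) = 176/(9*pi**2).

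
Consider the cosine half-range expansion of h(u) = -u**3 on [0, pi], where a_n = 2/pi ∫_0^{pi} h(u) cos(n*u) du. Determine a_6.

a_6 = 2/pi ∫_0^{pi} (-u**3) cos(6*u) du.
Integrating by parts three times (tabular method), an antiderivative of (-u**3) cos(6*u) is -u**3*sin(6*u)/6 - u**2*cos(6*u)/12 + u*sin(6*u)/36 + cos(6*u)/216; evaluating from 0 to pi: ∫_{0}^{pi} (-u**3) cos(6*u) du = (1/216 - pi**2/12) - (1/216) = -pi**2/12.
Hence a_6 = (2/pi)·(-pi**2/12) = -pi/6.

-pi/6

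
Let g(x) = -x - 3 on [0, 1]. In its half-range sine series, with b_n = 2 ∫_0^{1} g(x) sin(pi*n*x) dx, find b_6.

1/(3*pi)

b_6 = 2 ∫_0^{1} (-x - 3) sin(6*pi*x) dx.
Integrating by parts (boundary term plus one more integral), an antiderivative of (-x - 3) sin(6*pi*x) is x*cos(6*pi*x)/(6*pi) - sin(6*pi*x)/(36*pi**2) + cos(6*pi*x)/(2*pi); evaluating from 0 to 1: ∫_{0}^{1} (-x - 3) sin(6*pi*x) dx = (2/(3*pi)) - (1/(2*pi)) = 1/(6*pi).
Hence b_6 = 2·(1/(6*pi)) = 1/(3*pi).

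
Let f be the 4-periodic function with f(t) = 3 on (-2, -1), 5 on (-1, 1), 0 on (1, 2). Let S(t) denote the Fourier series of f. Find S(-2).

t = -2 differs from t = 2 by -1 full period(s), and the series is 4-periodic.
At t = 2 the one-sided limits are f(2^-) = 0 and f(2^+) = 3.
By Dirichlet's theorem the series converges to their average, [(0) + (3)]/2 = 3/2.

3/2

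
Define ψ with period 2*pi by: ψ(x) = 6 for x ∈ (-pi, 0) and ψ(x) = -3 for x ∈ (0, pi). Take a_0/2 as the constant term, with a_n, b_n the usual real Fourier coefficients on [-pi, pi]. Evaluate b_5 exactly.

b_5 = 1/pi ∫_{-pi}^{pi} ψ(x) sin(5*x) dx.
Split the integral at the breakpoints.
Directly, an antiderivative of (6) sin(5*x) is -6*cos(5*x)/5; evaluating from -pi to 0: ∫_{-pi}^{0} (6) sin(5*x) dx = (-6/5) - (6/5) = -12/5.
Directly, an antiderivative of (-3) sin(5*x) is 3*cos(5*x)/5; evaluating from 0 to pi: ∫_{0}^{pi} (-3) sin(5*x) dx = (-3/5) - (3/5) = -6/5.
Summing the pieces and multiplying by (1/pi) gives b_5 = -18/(5*pi).

-18/(5*pi)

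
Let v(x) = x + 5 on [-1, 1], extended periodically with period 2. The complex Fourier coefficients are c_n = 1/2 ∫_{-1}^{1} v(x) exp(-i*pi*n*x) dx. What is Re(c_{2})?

0

Since v is real-valued, Re(c_{2}) = 1/2 ∫_{-1}^{1} v(x) cos(2*pi*x) dx = a_{2}/2.
Integrating by parts (boundary term plus one more integral), an antiderivative of (x + 5) cos(2*pi*x) is x*sin(2*pi*x)/(2*pi) + 5*sin(2*pi*x)/(2*pi) + cos(2*pi*x)/(4*pi**2); evaluating from -1 to 1: ∫_{-1}^{1} (x + 5) cos(2*pi*x) dx = (1/(4*pi**2)) - (1/(4*pi**2)) = 0.
Hence Re(c_{2}) = (1/2)·(0) = 0.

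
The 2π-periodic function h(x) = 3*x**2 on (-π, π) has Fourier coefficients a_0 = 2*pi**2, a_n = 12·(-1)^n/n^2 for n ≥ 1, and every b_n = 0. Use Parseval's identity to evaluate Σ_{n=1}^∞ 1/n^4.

pi**4/90

Parseval: a_0^2/2 + Σ a_n^2 = (1/π) ∫_{-π}^{π} h(x)^2 dx = 18*pi**4/5.
Subtract a_0^2/2 = 2*pi**4: Σ a_n^2 = 8*pi**4/5.
Since a_n^2 = 144/n^4, Σ 1/n^4 = pi**4/90.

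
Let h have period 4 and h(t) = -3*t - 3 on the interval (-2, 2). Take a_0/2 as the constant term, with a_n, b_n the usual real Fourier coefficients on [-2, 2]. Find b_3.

-4/pi

b_3 = 1/2 ∫_{-2}^{2} h(t) sin(3*pi*t/2) dt.
Integrating by parts (boundary term plus one more integral), an antiderivative of (-3*t - 3) sin(3*pi*t/2) is 2*t*cos(3*pi*t/2)/pi - 4*sin(3*pi*t/2)/(3*pi**2) + 2*cos(3*pi*t/2)/pi; evaluating from -2 to 2: ∫_{-2}^{2} (-3*t - 3) sin(3*pi*t/2) dt = (-6/pi) - (2/pi) = -8/pi.
Hence b_3 = (1/2)·(-8/pi) = -4/pi.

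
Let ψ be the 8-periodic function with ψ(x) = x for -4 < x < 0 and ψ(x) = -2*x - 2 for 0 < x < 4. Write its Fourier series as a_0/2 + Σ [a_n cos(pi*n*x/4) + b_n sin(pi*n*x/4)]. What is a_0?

a_0 = 1/4 ∫_{-4}^{4} ψ(x) dx = 1/4 · (-32) = -8.

-8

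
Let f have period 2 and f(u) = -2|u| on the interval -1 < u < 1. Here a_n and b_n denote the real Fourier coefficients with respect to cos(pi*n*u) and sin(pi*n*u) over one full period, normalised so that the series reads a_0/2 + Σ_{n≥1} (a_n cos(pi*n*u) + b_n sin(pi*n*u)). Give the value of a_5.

8/(25*pi**2)

a_5 = ∫_{-1}^{1} f(u) cos(5*pi*u) du.
f is even and cos(5*pi*u) is even, so the integrand is even and a_5 = 2 ∫_0^{1} f(u) cos(5*pi*u) du.
Integrating by parts (boundary term plus one more integral), an antiderivative of (-2*u) cos(5*pi*u) is -2*u*sin(5*pi*u)/(5*pi) - 2*cos(5*pi*u)/(25*pi**2); evaluating from 0 to 1: ∫_{0}^{1} (-2*u) cos(5*pi*u) du = (2/(25*pi**2)) - (-2/(25*pi**2)) = 4/(25*pi**2).
Hence a_5 = 2·(4/(25*pi**2)) = 8/(25*pi**2).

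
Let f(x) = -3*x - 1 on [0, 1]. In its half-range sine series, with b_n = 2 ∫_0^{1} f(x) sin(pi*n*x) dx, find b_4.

b_4 = 2 ∫_0^{1} (-3*x - 1) sin(4*pi*x) dx.
Integrating by parts (boundary term plus one more integral), an antiderivative of (-3*x - 1) sin(4*pi*x) is 3*x*cos(4*pi*x)/(4*pi) - 3*sin(4*pi*x)/(16*pi**2) + cos(4*pi*x)/(4*pi); evaluating from 0 to 1: ∫_{0}^{1} (-3*x - 1) sin(4*pi*x) dx = (1/pi) - (1/(4*pi)) = 3/(4*pi).
Hence b_4 = 2·(3/(4*pi)) = 3/(2*pi).

3/(2*pi)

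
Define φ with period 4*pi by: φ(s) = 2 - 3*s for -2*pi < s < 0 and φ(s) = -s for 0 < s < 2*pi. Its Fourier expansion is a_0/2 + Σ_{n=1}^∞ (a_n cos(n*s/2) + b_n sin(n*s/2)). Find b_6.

b_6 = (1/(2*pi)) ∫_{-2*pi}^{2*pi} φ(s) sin(3*s) ds.
Split the integral at the breakpoints.
Integrating by parts (boundary term plus one more integral), an antiderivative of (2 - 3*s) sin(3*s) is s*cos(3*s) - sin(3*s)/3 - 2*cos(3*s)/3; evaluating from -2*pi to 0: ∫_{-2*pi}^{0} (2 - 3*s) sin(3*s) ds = (-2/3) - (-2*pi - 2/3) = 2*pi.
Integrating by parts (boundary term plus one more integral), an antiderivative of (-s) sin(3*s) is s*cos(3*s)/3 - sin(3*s)/9; evaluating from 0 to 2*pi: ∫_{0}^{2*pi} (-s) sin(3*s) ds = (2*pi/3) - (0) = 2*pi/3.
Summing the pieces and multiplying by (1/(2*pi)) gives b_6 = 4/3.

4/3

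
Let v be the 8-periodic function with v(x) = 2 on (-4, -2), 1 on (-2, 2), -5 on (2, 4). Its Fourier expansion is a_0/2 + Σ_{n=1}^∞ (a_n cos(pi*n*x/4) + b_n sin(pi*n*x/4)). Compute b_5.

-7/(5*pi)

b_5 = 1/4 ∫_{-4}^{4} v(x) sin(5*pi*x/4) dx.
Split the integral at the breakpoints.
Directly, an antiderivative of (2) sin(5*pi*x/4) is -8*cos(5*pi*x/4)/(5*pi); evaluating from -4 to -2: ∫_{-4}^{-2} (2) sin(5*pi*x/4) dx = (0) - (8/(5*pi)) = -8/(5*pi).
Directly, an antiderivative of (1) sin(5*pi*x/4) is -4*cos(5*pi*x/4)/(5*pi); evaluating from -2 to 2: ∫_{-2}^{2} (1) sin(5*pi*x/4) dx = (0) - (0) = 0.
Directly, an antiderivative of (-5) sin(5*pi*x/4) is 4*cos(5*pi*x/4)/pi; evaluating from 2 to 4: ∫_{2}^{4} (-5) sin(5*pi*x/4) dx = (-4/pi) - (0) = -4/pi.
Summing the pieces and multiplying by (1/4) gives b_5 = -7/(5*pi).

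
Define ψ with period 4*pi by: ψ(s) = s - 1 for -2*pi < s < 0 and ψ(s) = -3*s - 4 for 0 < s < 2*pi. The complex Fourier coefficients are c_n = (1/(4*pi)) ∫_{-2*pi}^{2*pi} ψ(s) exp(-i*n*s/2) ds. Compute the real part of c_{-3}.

Since ψ is real-valued, Re(c_{-3}) = (1/(4*pi)) ∫_{-2*pi}^{2*pi} ψ(s) cos(-3*s/2) ds = a_{3}/2.
Split the integral at the breakpoints.
Integrating by parts (boundary term plus one more integral), an antiderivative of (s - 1) cos(-3*s/2) is 2*s*sin(3*s/2)/3 - 2*sin(3*s/2)/3 + 4*cos(3*s/2)/9; evaluating from -2*pi to 0: ∫_{-2*pi}^{0} (s - 1) cos(-3*s/2) ds = (4/9) - (-4/9) = 8/9.
Integrating by parts (boundary term plus one more integral), an antiderivative of (-3*s - 4) cos(-3*s/2) is -2*s*sin(3*s/2) - 8*sin(3*s/2)/3 - 4*cos(3*s/2)/3; evaluating from 0 to 2*pi: ∫_{0}^{2*pi} (-3*s - 4) cos(-3*s/2) ds = (4/3) - (-4/3) = 8/3.
So ∫_{-2*pi}^{2*pi} ψ(s) cos(-3*s/2) ds = 32/9.
Hence Re(c_{-3}) = (1/(4*pi))·(32/9) = 8/(9*pi).

8/(9*pi)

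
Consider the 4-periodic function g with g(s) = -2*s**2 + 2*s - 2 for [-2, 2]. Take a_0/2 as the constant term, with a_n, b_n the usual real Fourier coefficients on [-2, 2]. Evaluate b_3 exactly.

b_3 = 1/2 ∫_{-2}^{2} g(s) sin(3*pi*s/2) ds.
Integrating by parts twice (tabular method), an antiderivative of (-2*s**2 + 2*s - 2) sin(3*pi*s/2) is 4*s**2*cos(3*pi*s/2)/(3*pi) - 16*s*sin(3*pi*s/2)/(9*pi**2) - 4*s*cos(3*pi*s/2)/(3*pi) + 8*sin(3*pi*s/2)/(9*pi**2) - 32*cos(3*pi*s/2)/(27*pi**3) + 4*cos(3*pi*s/2)/(3*pi); evaluating from -2 to 2: ∫_{-2}^{2} (-2*s**2 + 2*s - 2) sin(3*pi*s/2) ds = (-4/pi + 32/(27*pi**3)) - (4*(8 - 63*pi**2)/(27*pi**3)) = 16/(3*pi).
Hence b_3 = (1/2)·(16/(3*pi)) = 8/(3*pi).

8/(3*pi)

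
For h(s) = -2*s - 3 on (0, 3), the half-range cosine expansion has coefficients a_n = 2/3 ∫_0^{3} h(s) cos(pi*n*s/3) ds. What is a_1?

24/pi**2

a_1 = 2/3 ∫_0^{3} (-2*s - 3) cos(pi*s/3) ds.
Integrating by parts (boundary term plus one more integral), an antiderivative of (-2*s - 3) cos(pi*s/3) is -6*s*sin(pi*s/3)/pi - 9*sin(pi*s/3)/pi - 18*cos(pi*s/3)/pi**2; evaluating from 0 to 3: ∫_{0}^{3} (-2*s - 3) cos(pi*s/3) ds = (18/pi**2) - (-18/pi**2) = 36/pi**2.
Hence a_1 = (2/3)·(36/pi**2) = 24/pi**2.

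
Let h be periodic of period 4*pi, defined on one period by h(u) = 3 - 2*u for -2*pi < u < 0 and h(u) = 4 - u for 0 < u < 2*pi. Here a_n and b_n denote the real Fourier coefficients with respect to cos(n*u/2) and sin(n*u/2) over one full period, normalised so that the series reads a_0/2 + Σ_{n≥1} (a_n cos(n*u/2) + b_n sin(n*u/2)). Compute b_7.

2*(1 - 3*pi)/(7*pi)

b_7 = (1/(2*pi)) ∫_{-2*pi}^{2*pi} h(u) sin(7*u/2) du.
Split the integral at the breakpoints.
Integrating by parts (boundary term plus one more integral), an antiderivative of (3 - 2*u) sin(7*u/2) is 4*u*cos(7*u/2)/7 - 8*sin(7*u/2)/49 - 6*cos(7*u/2)/7; evaluating from -2*pi to 0: ∫_{-2*pi}^{0} (3 - 2*u) sin(7*u/2) du = (-6/7) - (6/7 + 8*pi/7) = -8*pi/7 - 12/7.
Integrating by parts (boundary term plus one more integral), an antiderivative of (4 - u) sin(7*u/2) is 2*u*cos(7*u/2)/7 - 4*sin(7*u/2)/49 - 8*cos(7*u/2)/7; evaluating from 0 to 2*pi: ∫_{0}^{2*pi} (4 - u) sin(7*u/2) du = (8/7 - 4*pi/7) - (-8/7) = 16/7 - 4*pi/7.
Summing the pieces and multiplying by (1/(2*pi)) gives b_7 = 2*(1 - 3*pi)/(7*pi).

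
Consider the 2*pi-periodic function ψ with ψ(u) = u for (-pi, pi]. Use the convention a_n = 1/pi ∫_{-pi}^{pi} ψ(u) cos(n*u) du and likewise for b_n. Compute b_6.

b_6 = 1/pi ∫_{-pi}^{pi} ψ(u) sin(6*u) du.
ψ is odd and sin(6*u) is odd, so the integrand is even and b_6 = 2/pi ∫_0^{pi} ψ(u) sin(6*u) du.
Integrating by parts (boundary term plus one more integral), an antiderivative of (u) sin(6*u) is -u*cos(6*u)/6 + sin(6*u)/36; evaluating from 0 to pi: ∫_{0}^{pi} (u) sin(6*u) du = (-pi/6) - (0) = -pi/6.
Hence b_6 = (2/pi)·(-pi/6) = -1/3.

-1/3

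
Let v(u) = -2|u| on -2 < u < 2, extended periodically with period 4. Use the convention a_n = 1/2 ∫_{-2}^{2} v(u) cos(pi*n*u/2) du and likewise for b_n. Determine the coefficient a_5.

16/(25*pi**2)

a_5 = 1/2 ∫_{-2}^{2} v(u) cos(5*pi*u/2) du.
v is even and cos(5*pi*u/2) is even, so the integrand is even and a_5 = ∫_0^{2} v(u) cos(5*pi*u/2) du.
Integrating by parts (boundary term plus one more integral), an antiderivative of (-2*u) cos(5*pi*u/2) is -4*u*sin(5*pi*u/2)/(5*pi) - 8*cos(5*pi*u/2)/(25*pi**2); evaluating from 0 to 2: ∫_{0}^{2} (-2*u) cos(5*pi*u/2) du = (8/(25*pi**2)) - (-8/(25*pi**2)) = 16/(25*pi**2).
Hence a_5 = 16/(25*pi**2).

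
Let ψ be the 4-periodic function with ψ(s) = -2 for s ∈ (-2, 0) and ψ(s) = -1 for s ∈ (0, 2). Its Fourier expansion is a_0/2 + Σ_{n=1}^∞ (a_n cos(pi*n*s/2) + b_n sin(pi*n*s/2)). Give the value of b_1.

2/pi

b_1 = 1/2 ∫_{-2}^{2} ψ(s) sin(pi*s/2) ds.
Split the integral at the breakpoints.
Directly, an antiderivative of (-2) sin(pi*s/2) is 4*cos(pi*s/2)/pi; evaluating from -2 to 0: ∫_{-2}^{0} (-2) sin(pi*s/2) ds = (4/pi) - (-4/pi) = 8/pi.
Directly, an antiderivative of (-1) sin(pi*s/2) is 2*cos(pi*s/2)/pi; evaluating from 0 to 2: ∫_{0}^{2} (-1) sin(pi*s/2) ds = (-2/pi) - (2/pi) = -4/pi.
Summing the pieces and multiplying by (1/2) gives b_1 = 2/pi.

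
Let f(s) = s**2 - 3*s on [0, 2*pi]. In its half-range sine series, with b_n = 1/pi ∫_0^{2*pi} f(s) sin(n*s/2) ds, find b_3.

b_3 = 1/pi ∫_0^{2*pi} (s**2 - 3*s) sin(3*s/2) ds.
Integrating by parts twice (tabular method), an antiderivative of (s**2 - 3*s) sin(3*s/2) is -2*s**2*cos(3*s/2)/3 + 8*s*sin(3*s/2)/9 + 2*s*cos(3*s/2) - 4*sin(3*s/2)/3 + 16*cos(3*s/2)/27; evaluating from 0 to 2*pi: ∫_{0}^{2*pi} (s**2 - 3*s) sin(3*s/2) ds = (-4*pi - 16/27 + 8*pi**2/3) - (16/27) = -4*pi - 32/27 + 8*pi**2/3.
Hence b_3 = (1/pi)·(-4*pi - 32/27 + 8*pi**2/3) = -4 - 32/(27*pi) + 8*pi/3.

-4 - 32/(27*pi) + 8*pi/3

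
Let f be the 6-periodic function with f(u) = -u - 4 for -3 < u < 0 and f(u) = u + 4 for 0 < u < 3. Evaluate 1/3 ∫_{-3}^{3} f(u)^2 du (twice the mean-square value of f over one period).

1/3 ∫_{-3}^{3} f(u)^2 du = 1/3 · (114) = 38.

38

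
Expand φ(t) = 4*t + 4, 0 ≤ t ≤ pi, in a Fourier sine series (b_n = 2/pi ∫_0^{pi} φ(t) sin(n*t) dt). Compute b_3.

b_3 = 2/pi ∫_0^{pi} (4*t + 4) sin(3*t) dt.
Integrating by parts (boundary term plus one more integral), an antiderivative of (4*t + 4) sin(3*t) is -4*t*cos(3*t)/3 + 4*sin(3*t)/9 - 4*cos(3*t)/3; evaluating from 0 to pi: ∫_{0}^{pi} (4*t + 4) sin(3*t) dt = (4/3 + 4*pi/3) - (-4/3) = 8/3 + 4*pi/3.
Hence b_3 = (2/pi)·(8/3 + 4*pi/3) = 8*(2 + pi)/(3*pi).

8*(2 + pi)/(3*pi)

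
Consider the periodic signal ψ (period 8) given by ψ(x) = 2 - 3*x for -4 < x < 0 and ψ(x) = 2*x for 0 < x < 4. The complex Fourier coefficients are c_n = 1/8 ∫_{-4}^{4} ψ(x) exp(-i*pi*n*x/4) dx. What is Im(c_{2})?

Since ψ is real-valued, Im(c_{2}) = -1/8 ∫_{-4}^{4} ψ(x) sin(pi*x/2) dx = -b_{2}/2.
Split the integral at the breakpoints.
Integrating by parts (boundary term plus one more integral), an antiderivative of (2 - 3*x) sin(pi*x/2) is 6*x*cos(pi*x/2)/pi - 12*sin(pi*x/2)/pi**2 - 4*cos(pi*x/2)/pi; evaluating from -4 to 0: ∫_{-4}^{0} (2 - 3*x) sin(pi*x/2) dx = (-4/pi) - (-28/pi) = 24/pi.
Integrating by parts (boundary term plus one more integral), an antiderivative of (2*x) sin(pi*x/2) is -4*x*cos(pi*x/2)/pi + 8*sin(pi*x/2)/pi**2; evaluating from 0 to 4: ∫_{0}^{4} (2*x) sin(pi*x/2) dx = (-16/pi) - (0) = -16/pi.
So ∫_{-4}^{4} ψ(x) sin(pi*x/2) dx = 8/pi.
Hence Im(c_{2}) = (-1/8)·(8/pi) = -1/pi.

-1/pi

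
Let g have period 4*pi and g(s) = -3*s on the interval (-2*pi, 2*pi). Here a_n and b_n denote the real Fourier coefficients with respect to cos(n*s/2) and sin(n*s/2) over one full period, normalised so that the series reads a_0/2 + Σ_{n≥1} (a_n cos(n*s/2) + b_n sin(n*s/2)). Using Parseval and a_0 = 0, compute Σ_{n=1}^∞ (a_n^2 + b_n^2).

24*pi**2

Parseval: a_0^2/2 + Σ_{n≥1} (a_n^2+b_n^2) = (1/(2*pi)) ∫_{-2*pi}^{2*pi} g(s)^2 ds = 24*pi**2.
Subtract a_0^2/2 = 0: Σ (a_n^2+b_n^2) = 24*pi**2.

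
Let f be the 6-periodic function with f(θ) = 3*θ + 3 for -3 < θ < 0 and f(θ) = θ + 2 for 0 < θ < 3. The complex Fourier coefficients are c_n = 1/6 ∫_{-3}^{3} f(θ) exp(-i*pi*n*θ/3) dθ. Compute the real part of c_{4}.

Since f is real-valued, Re(c_{4}) = 1/6 ∫_{-3}^{3} f(θ) cos(4*pi*θ/3) dθ = a_{4}/2.
Split the integral at the breakpoints.
Integrating by parts (boundary term plus one more integral), an antiderivative of (3*θ + 3) cos(4*pi*θ/3) is 9*θ*sin(4*pi*θ/3)/(4*pi) + 9*sin(4*pi*θ/3)/(4*pi) + 27*cos(4*pi*θ/3)/(16*pi**2); evaluating from -3 to 0: ∫_{-3}^{0} (3*θ + 3) cos(4*pi*θ/3) dθ = (27/(16*pi**2)) - (27/(16*pi**2)) = 0.
Integrating by parts (boundary term plus one more integral), an antiderivative of (θ + 2) cos(4*pi*θ/3) is 3*θ*sin(4*pi*θ/3)/(4*pi) + 3*sin(4*pi*θ/3)/(2*pi) + 9*cos(4*pi*θ/3)/(16*pi**2); evaluating from 0 to 3: ∫_{0}^{3} (θ + 2) cos(4*pi*θ/3) dθ = (9/(16*pi**2)) - (9/(16*pi**2)) = 0.
So ∫_{-3}^{3} f(θ) cos(4*pi*θ/3) dθ = 0.
Hence Re(c_{4}) = (1/6)·(0) = 0.

0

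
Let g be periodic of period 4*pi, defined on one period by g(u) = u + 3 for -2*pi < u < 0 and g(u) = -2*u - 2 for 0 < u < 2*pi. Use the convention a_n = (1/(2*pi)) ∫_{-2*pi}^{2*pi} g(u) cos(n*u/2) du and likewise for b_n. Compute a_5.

12/(25*pi)

a_5 = (1/(2*pi)) ∫_{-2*pi}^{2*pi} g(u) cos(5*u/2) du.
Split the integral at the breakpoints.
Integrating by parts (boundary term plus one more integral), an antiderivative of (u + 3) cos(5*u/2) is 2*u*sin(5*u/2)/5 + 6*sin(5*u/2)/5 + 4*cos(5*u/2)/25; evaluating from -2*pi to 0: ∫_{-2*pi}^{0} (u + 3) cos(5*u/2) du = (4/25) - (-4/25) = 8/25.
Integrating by parts (boundary term plus one more integral), an antiderivative of (-2*u - 2) cos(5*u/2) is -4*u*sin(5*u/2)/5 - 4*sin(5*u/2)/5 - 8*cos(5*u/2)/25; evaluating from 0 to 2*pi: ∫_{0}^{2*pi} (-2*u - 2) cos(5*u/2) du = (8/25) - (-8/25) = 16/25.
Summing the pieces and multiplying by (1/(2*pi)) gives a_5 = 12/(25*pi).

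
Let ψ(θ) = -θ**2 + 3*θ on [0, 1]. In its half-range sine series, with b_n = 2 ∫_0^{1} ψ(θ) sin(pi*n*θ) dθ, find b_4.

-1/pi

b_4 = 2 ∫_0^{1} (-θ**2 + 3*θ) sin(4*pi*θ) dθ.
Integrating by parts twice (tabular method), an antiderivative of (-θ**2 + 3*θ) sin(4*pi*θ) is θ**2*cos(4*pi*θ)/(4*pi) - θ*sin(4*pi*θ)/(8*pi**2) - 3*θ*cos(4*pi*θ)/(4*pi) + 3*sin(4*pi*θ)/(16*pi**2) - cos(4*pi*θ)/(32*pi**3); evaluating from 0 to 1: ∫_{0}^{1} (-θ**2 + 3*θ) sin(4*pi*θ) dθ = ((-16*pi**2 - 1)/(32*pi**3)) - (-1/(32*pi**3)) = -1/(2*pi).
Hence b_4 = 2·(-1/(2*pi)) = -1/pi.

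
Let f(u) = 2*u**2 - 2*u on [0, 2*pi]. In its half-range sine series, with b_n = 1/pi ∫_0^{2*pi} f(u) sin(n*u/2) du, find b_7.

b_7 = 1/pi ∫_0^{2*pi} (2*u**2 - 2*u) sin(7*u/2) du.
Integrating by parts twice (tabular method), an antiderivative of (2*u**2 - 2*u) sin(7*u/2) is -4*u**2*cos(7*u/2)/7 + 16*u*sin(7*u/2)/49 + 4*u*cos(7*u/2)/7 - 8*sin(7*u/2)/49 + 32*cos(7*u/2)/343; evaluating from 0 to 2*pi: ∫_{0}^{2*pi} (2*u**2 - 2*u) sin(7*u/2) du = (-8*pi/7 - 32/343 + 16*pi**2/7) - (32/343) = -8*pi/7 - 64/343 + 16*pi**2/7.
Hence b_7 = (1/pi)·(-8*pi/7 - 64/343 + 16*pi**2/7) = 8*(-49*pi - 8 + 98*pi**2)/(343*pi).

8*(-49*pi - 8 + 98*pi**2)/(343*pi)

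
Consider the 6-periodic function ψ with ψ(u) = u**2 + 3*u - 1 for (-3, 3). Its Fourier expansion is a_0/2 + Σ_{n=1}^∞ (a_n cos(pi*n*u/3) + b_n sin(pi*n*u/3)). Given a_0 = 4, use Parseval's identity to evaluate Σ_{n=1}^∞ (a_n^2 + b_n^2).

342/5

Parseval: a_0^2/2 + Σ_{n≥1} (a_n^2+b_n^2) = 1/3 ∫_{-3}^{3} ψ(u)^2 du = 382/5.
Subtract a_0^2/2 = 8: Σ (a_n^2+b_n^2) = 342/5.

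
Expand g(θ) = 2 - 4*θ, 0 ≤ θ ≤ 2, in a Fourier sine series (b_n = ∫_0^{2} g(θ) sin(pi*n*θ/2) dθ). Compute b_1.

-8/pi

b_1 = ∫_0^{2} (2 - 4*θ) sin(pi*θ/2) dθ.
Integrating by parts (boundary term plus one more integral), an antiderivative of (2 - 4*θ) sin(pi*θ/2) is 8*θ*cos(pi*θ/2)/pi - 16*sin(pi*θ/2)/pi**2 - 4*cos(pi*θ/2)/pi; evaluating from 0 to 2: ∫_{0}^{2} (2 - 4*θ) sin(pi*θ/2) dθ = (-12/pi) - (-4/pi) = -8/pi.
Hence b_1 = -8/pi.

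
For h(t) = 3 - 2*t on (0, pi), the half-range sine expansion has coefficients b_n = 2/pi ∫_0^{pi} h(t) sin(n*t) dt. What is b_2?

b_2 = 2/pi ∫_0^{pi} (3 - 2*t) sin(2*t) dt.
Integrating by parts (boundary term plus one more integral), an antiderivative of (3 - 2*t) sin(2*t) is t*cos(2*t) - sin(2*t)/2 - 3*cos(2*t)/2; evaluating from 0 to pi: ∫_{0}^{pi} (3 - 2*t) sin(2*t) dt = (-3/2 + pi) - (-3/2) = pi.
Hence b_2 = (2/pi)·(pi) = 2.

2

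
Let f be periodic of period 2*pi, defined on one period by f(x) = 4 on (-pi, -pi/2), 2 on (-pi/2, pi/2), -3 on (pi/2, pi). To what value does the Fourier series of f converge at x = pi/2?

-1/2

At x = pi/2 the one-sided limits are f(pi/2^-) = 2 and f(pi/2^+) = -3.
By Dirichlet's theorem the series converges to their average, [(2) + (-3)]/2 = -1/2.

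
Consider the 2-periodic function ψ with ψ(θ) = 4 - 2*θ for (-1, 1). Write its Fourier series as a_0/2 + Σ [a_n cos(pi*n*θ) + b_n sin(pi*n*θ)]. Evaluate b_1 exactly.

-4/pi

b_1 = ∫_{-1}^{1} ψ(θ) sin(pi*θ) dθ.
Integrating by parts (boundary term plus one more integral), an antiderivative of (4 - 2*θ) sin(pi*θ) is 2*θ*cos(pi*θ)/pi - 2*sin(pi*θ)/pi**2 - 4*cos(pi*θ)/pi; evaluating from -1 to 1: ∫_{-1}^{1} (4 - 2*θ) sin(pi*θ) dθ = (2/pi) - (6/pi) = -4/pi.
Hence b_1 = -4/pi.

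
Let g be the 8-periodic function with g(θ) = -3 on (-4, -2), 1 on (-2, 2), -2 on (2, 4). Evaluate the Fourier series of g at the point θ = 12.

θ = 12 differs from θ = 4 by 1 full period(s), and the series is 8-periodic.
At θ = 4 the one-sided limits are g(4^-) = -2 and g(4^+) = -3.
By Dirichlet's theorem the series converges to their average, [(-2) + (-3)]/2 = -5/2.

-5/2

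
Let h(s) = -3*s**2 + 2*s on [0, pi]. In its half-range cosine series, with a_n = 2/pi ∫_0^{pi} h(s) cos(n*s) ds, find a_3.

4*(-2 + 3*pi)/(9*pi)

a_3 = 2/pi ∫_0^{pi} (-3*s**2 + 2*s) cos(3*s) ds.
Integrating by parts twice (tabular method), an antiderivative of (-3*s**2 + 2*s) cos(3*s) is -s**2*sin(3*s) + 2*s*sin(3*s)/3 - 2*s*cos(3*s)/3 + 2*sin(3*s)/9 + 2*cos(3*s)/9; evaluating from 0 to pi: ∫_{0}^{pi} (-3*s**2 + 2*s) cos(3*s) ds = (-2/9 + 2*pi/3) - (2/9) = -4/9 + 2*pi/3.
Hence a_3 = (2/pi)·(-4/9 + 2*pi/3) = 4*(-2 + 3*pi)/(9*pi).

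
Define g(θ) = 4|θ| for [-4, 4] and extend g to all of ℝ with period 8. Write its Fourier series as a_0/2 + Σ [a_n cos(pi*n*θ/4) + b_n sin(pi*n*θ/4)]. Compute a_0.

a_0 = 1/4 ∫_{-4}^{4} g(θ) dθ = 1/4 · (64) = 16.

16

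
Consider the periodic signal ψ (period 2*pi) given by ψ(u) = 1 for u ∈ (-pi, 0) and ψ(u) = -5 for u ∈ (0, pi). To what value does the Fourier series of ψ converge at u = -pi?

At u = -pi the one-sided limits are ψ(-pi^-) = -5 and ψ(-pi^+) = 1.
By Dirichlet's theorem the series converges to their average, [(-5) + (1)]/2 = -2.

-2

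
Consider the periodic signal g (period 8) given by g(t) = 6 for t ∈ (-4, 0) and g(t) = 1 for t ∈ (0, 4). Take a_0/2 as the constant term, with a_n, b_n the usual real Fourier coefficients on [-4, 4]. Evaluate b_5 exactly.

b_5 = 1/4 ∫_{-4}^{4} g(t) sin(5*pi*t/4) dt.
Split the integral at the breakpoints.
Directly, an antiderivative of (6) sin(5*pi*t/4) is -24*cos(5*pi*t/4)/(5*pi); evaluating from -4 to 0: ∫_{-4}^{0} (6) sin(5*pi*t/4) dt = (-24/(5*pi)) - (24/(5*pi)) = -48/(5*pi).
Directly, an antiderivative of (1) sin(5*pi*t/4) is -4*cos(5*pi*t/4)/(5*pi); evaluating from 0 to 4: ∫_{0}^{4} (1) sin(5*pi*t/4) dt = (4/(5*pi)) - (-4/(5*pi)) = 8/(5*pi).
Summing the pieces and multiplying by (1/4) gives b_5 = -2/pi.

-2/pi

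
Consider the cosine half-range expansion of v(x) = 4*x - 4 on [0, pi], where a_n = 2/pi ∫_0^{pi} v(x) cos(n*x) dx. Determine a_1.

a_1 = 2/pi ∫_0^{pi} (4*x - 4) cos(x) dx.
Integrating by parts (boundary term plus one more integral), an antiderivative of (4*x - 4) cos(x) is 4*x*sin(x) - 4*sin(x) + 4*cos(x); evaluating from 0 to pi: ∫_{0}^{pi} (4*x - 4) cos(x) dx = (-4) - (4) = -8.
Hence a_1 = (2/pi)·(-8) = -16/pi.

-16/pi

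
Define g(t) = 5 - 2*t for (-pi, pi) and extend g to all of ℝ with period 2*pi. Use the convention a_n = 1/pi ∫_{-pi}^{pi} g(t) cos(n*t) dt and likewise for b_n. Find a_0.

10

a_0 = 1/pi ∫_{-pi}^{pi} g(t) dt = 1/pi · (10*pi) = 10.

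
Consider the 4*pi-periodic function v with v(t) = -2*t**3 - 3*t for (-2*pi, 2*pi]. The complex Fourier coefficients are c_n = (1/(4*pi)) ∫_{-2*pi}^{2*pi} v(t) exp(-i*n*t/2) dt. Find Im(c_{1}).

-90 + 16*pi**2

Since v is real-valued, Im(c_{1}) = -(1/(4*pi)) ∫_{-2*pi}^{2*pi} v(t) sin(t/2) dt = -b_{1}/2.
v is odd and sin(t/2) is odd, so the integrand is even: ∫_{-2*pi}^{2*pi} v(t) sin(t/2) dt = 2∫_0^{2*pi} v(t) sin(t/2) dt.
Integrating by parts three times (tabular method), an antiderivative of (-2*t**3 - 3*t) sin(t/2) is 4*t**3*cos(t/2) - 24*t**2*sin(t/2) - 90*t*cos(t/2) + 180*sin(t/2); evaluating from 0 to 2*pi: ∫_{0}^{2*pi} (-2*t**3 - 3*t) sin(t/2) dt = (-32*pi**3 + 180*pi) - (0) = -32*pi**3 + 180*pi.
So ∫_{-2*pi}^{2*pi} v(t) sin(t/2) dt = -64*pi**3 + 360*pi.
Hence Im(c_{1}) = (-1/(4*pi))·(-64*pi**3 + 360*pi) = -90 + 16*pi**2.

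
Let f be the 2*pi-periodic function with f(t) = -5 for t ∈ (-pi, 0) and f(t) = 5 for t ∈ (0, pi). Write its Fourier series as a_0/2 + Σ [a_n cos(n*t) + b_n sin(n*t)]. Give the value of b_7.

20/(7*pi)

b_7 = 1/pi ∫_{-pi}^{pi} f(t) sin(7*t) dt.
f is odd and sin(7*t) is odd, so the integrand is even and b_7 = 2/pi ∫_0^{pi} f(t) sin(7*t) dt.
Directly, an antiderivative of (5) sin(7*t) is -5*cos(7*t)/7; evaluating from 0 to pi: ∫_{0}^{pi} (5) sin(7*t) dt = (5/7) - (-5/7) = 10/7.
Hence b_7 = (2/pi)·(10/7) = 20/(7*pi).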